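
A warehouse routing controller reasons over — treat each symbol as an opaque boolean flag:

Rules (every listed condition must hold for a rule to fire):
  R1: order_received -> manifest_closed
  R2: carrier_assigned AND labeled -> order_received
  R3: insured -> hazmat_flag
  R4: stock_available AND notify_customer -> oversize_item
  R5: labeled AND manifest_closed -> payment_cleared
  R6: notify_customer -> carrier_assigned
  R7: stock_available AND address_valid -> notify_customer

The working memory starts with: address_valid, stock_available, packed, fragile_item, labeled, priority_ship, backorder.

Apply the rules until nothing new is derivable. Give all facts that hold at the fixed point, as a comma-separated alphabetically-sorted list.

address_valid, backorder, carrier_assigned, fragile_item, labeled, manifest_closed, notify_customer, order_received, oversize_item, packed, payment_cleared, priority_ship, stock_available

Round 1 fires R7, giving notify_customer.
Round 2 fires R4, R6, giving oversize_item, carrier_assigned.
Round 3 fires R2, giving order_received.
Round 4 fires R1, giving manifest_closed.
Round 5 fires R5, giving payment_cleared.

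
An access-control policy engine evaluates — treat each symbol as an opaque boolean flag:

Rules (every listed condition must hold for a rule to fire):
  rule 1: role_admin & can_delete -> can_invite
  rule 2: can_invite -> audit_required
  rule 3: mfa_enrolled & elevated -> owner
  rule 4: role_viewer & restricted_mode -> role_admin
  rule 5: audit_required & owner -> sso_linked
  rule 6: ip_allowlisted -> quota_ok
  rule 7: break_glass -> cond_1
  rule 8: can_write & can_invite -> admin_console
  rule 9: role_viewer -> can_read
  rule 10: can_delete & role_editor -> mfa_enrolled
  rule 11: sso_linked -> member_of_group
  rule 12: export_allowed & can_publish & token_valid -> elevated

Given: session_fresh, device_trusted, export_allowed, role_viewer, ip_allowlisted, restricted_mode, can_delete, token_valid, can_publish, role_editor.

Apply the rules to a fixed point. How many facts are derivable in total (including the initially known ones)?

20

Round 1 — rule 4, rule 6, rule 9, rule 10, rule 12, derive role_admin, quota_ok, can_read, mfa_enrolled, elevated.
Round 2 — rule 1, rule 3, derive can_invite, owner.
Round 3 — rule 2, derive audit_required.
Round 4 — rule 5, derive sso_linked.
Round 5 — rule 11, derive member_of_group.
Closure: {audit_required, can_delete, can_invite, can_publish, can_read, device_trusted, elevated, export_allowed, ip_allowlisted, member_of_group, mfa_enrolled, owner, quota_ok, restricted_mode, role_admin, role_editor, role_viewer, session_fresh, sso_linked, token_valid} — 20 facts.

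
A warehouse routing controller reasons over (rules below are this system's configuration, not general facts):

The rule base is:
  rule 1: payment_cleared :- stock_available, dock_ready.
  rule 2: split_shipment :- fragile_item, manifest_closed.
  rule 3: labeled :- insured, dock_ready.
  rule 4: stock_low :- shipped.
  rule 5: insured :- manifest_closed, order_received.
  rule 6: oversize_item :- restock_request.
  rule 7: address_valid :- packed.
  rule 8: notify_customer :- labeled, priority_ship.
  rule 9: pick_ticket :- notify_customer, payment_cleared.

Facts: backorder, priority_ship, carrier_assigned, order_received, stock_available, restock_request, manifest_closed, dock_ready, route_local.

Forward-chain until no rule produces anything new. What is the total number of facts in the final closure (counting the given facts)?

15

[1] rule 1 [payment_cleared :- stock_available, dock_ready.]; rule 5 [insured :- manifest_closed, order_received.]; rule 6 [oversize_item :- restock_request.]. ⇒ new: payment_cleared, insured, oversize_item.
[2] rule 3 [labeled :- insured, dock_ready.]. ⇒ new: labeled.
[3] rule 8 [notify_customer :- labeled, priority_ship.]. ⇒ new: notify_customer.
[4] rule 9 [pick_ticket :- notify_customer, payment_cleared.]. ⇒ new: pick_ticket.
Closure: {backorder, carrier_assigned, dock_ready, insured, labeled, manifest_closed, notify_customer, order_received, oversize_item, payment_cleared, pick_ticket, priority_ship, restock_request, route_local, stock_available} — 15 facts.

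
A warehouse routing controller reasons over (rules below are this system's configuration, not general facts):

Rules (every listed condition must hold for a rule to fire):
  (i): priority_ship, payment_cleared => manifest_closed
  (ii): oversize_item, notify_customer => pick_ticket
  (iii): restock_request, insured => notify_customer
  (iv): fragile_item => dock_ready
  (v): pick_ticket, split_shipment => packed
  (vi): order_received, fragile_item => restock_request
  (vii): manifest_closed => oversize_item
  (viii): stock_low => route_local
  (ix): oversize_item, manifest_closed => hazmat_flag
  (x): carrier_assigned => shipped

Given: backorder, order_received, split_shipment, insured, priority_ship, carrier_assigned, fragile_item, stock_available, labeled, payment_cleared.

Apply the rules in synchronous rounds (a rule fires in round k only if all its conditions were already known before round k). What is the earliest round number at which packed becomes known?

4

Round 1 fires (i), (iv), (vi), (x), giving manifest_closed, dock_ready, restock_request, shipped.
Round 2 fires (iii), (vii), giving notify_customer, oversize_item.
Round 3 fires (ii), (ix), giving pick_ticket, hazmat_flag.
Round 4 fires (v), giving packed.
packed first appears in round 4.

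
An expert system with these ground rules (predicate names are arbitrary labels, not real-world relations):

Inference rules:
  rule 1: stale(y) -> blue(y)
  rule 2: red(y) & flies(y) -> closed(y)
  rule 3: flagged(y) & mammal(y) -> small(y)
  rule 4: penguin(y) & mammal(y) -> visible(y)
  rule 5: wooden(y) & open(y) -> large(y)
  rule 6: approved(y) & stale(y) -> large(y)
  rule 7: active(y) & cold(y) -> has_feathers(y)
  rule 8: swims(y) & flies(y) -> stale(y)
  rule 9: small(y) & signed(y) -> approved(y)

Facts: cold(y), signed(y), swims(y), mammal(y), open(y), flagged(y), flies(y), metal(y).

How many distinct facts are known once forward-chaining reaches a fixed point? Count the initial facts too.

13

Round 1: rule 3 [flagged(y) & mammal(y) -> small(y)]; rule 8 [swims(y) & flies(y) -> stale(y)]. Adds small(y), stale(y).
Round 2: rule 1 [stale(y) -> blue(y)]; rule 9 [small(y) & signed(y) -> approved(y)]. Adds blue(y), approved(y).
Round 3: rule 6 [approved(y) & stale(y) -> large(y)]. Adds large(y).
Closure: {approved(y), blue(y), cold(y), flagged(y), flies(y), large(y), mammal(y), metal(y), open(y), signed(y), small(y), stale(y), swims(y)} — 13 facts.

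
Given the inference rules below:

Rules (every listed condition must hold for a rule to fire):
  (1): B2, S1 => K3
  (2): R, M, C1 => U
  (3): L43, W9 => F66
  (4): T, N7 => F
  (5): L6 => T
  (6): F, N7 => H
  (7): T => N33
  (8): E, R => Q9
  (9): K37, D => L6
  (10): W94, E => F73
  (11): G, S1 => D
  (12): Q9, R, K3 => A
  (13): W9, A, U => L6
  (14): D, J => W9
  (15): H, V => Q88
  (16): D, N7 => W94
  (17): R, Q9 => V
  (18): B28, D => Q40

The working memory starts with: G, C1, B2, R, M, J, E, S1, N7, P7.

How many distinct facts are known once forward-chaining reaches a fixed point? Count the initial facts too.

Round 1: (1) [B2, S1 => K3]; (2) [R, M, C1 => U]; (8) [E, R => Q9]; (11) [G, S1 => D]. New: K3, U, Q9, D.
Round 2: (12) [Q9, R, K3 => A]; (14) [D, J => W9]; (16) [D, N7 => W94]; (17) [R, Q9 => V]. New: A, W9, W94, V.
Round 3: (10) [W94, E => F73]; (13) [W9, A, U => L6]. New: F73, L6.
Round 4: (5) [L6 => T]. New: T.
Round 5: (4) [T, N7 => F]; (7) [T => N33]. New: F, N33.
Round 6: (6) [F, N7 => H]. New: H.
Round 7: (15) [H, V => Q88]. New: Q88.
Closure: {A, B2, C1, D, E, F, F73, G, H, J, K3, L6, M, N33, N7, P7, Q88, Q9, R, S1, T, U, V, W9, W94} — 25 facts.

25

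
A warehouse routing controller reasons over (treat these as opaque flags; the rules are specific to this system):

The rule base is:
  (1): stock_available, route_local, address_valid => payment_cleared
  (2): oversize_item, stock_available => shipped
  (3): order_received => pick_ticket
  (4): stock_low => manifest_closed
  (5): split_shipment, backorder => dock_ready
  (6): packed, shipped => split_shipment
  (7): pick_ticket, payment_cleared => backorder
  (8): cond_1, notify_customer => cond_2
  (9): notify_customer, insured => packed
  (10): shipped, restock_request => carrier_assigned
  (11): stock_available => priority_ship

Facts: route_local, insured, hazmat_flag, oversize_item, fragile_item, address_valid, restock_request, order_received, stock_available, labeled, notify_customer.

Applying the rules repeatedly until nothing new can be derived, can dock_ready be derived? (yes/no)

[1] (1) [stock_available, route_local, address_valid => payment_cleared]; (2) [oversize_item, stock_available => shipped]; (3) [order_received => pick_ticket]; (9) [notify_customer, insured => packed]; (11) [stock_available => priority_ship]. ⇒ new: payment_cleared, shipped, pick_ticket, packed, priority_ship.
[2] (6) [packed, shipped => split_shipment]; (7) [pick_ticket, payment_cleared => backorder]; (10) [shipped, restock_request => carrier_assigned]. ⇒ new: split_shipment, backorder, carrier_assigned.
[3] (5) [split_shipment, backorder => dock_ready]. ⇒ new: dock_ready.
dock_ready appears in round 3, so it is derivable.

yes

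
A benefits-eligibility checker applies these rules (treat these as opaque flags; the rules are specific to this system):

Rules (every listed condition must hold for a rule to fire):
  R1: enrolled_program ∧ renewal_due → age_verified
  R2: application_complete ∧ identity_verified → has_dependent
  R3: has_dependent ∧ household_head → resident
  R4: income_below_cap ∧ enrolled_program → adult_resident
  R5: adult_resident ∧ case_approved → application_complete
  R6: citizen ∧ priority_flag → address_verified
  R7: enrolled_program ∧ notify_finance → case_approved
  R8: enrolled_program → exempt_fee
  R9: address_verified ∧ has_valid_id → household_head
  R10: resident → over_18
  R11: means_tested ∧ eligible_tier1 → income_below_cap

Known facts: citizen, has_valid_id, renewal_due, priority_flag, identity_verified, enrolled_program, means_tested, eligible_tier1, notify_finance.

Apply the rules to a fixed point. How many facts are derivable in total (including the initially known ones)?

20

Round 1: R1 [enrolled_program ∧ renewal_due → age_verified]; R6 [citizen ∧ priority_flag → address_verified]; R7 [enrolled_program ∧ notify_finance → case_approved]; R8 [enrolled_program → exempt_fee]; R11 [means_tested ∧ eligible_tier1 → income_below_cap]. New: age_verified, address_verified, case_approved, exempt_fee, income_below_cap.
Round 2: R4 [income_below_cap ∧ enrolled_program → adult_resident]; R9 [address_verified ∧ has_valid_id → household_head]. New: adult_resident, household_head.
Round 3: R5 [adult_resident ∧ case_approved → application_complete]. New: application_complete.
Round 4: R2 [application_complete ∧ identity_verified → has_dependent]. New: has_dependent.
Round 5: R3 [has_dependent ∧ household_head → resident]. New: resident.
Round 6: R10 [resident → over_18]. New: over_18.
Closure: {address_verified, adult_resident, age_verified, application_complete, case_approved, citizen, eligible_tier1, enrolled_program, exempt_fee, has_dependent, has_valid_id, household_head, identity_verified, income_below_cap, means_tested, notify_finance, over_18, priority_flag, renewal_due, resident} — 20 facts.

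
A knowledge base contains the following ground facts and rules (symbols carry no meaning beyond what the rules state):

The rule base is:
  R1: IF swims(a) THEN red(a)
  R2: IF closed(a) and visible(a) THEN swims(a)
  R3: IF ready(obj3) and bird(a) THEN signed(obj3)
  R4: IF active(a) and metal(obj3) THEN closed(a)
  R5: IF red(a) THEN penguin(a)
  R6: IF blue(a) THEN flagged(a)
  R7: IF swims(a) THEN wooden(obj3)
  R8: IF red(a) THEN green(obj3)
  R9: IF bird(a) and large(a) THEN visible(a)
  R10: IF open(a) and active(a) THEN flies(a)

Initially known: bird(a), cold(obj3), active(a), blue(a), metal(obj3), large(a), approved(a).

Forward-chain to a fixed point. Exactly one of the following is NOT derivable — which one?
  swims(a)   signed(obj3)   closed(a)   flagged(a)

[1] R4 [IF active(a) and metal(obj3) THEN closed(a)]; R6 [IF blue(a) THEN flagged(a)]; R9 [IF bird(a) and large(a) THEN visible(a)]. ⇒ new: closed(a), flagged(a), visible(a).
[2] R2 [IF closed(a) and visible(a) THEN swims(a)]. ⇒ new: swims(a).
[3] R1 [IF swims(a) THEN red(a)]; R7 [IF swims(a) THEN wooden(obj3)]. ⇒ new: red(a), wooden(obj3).
[4] R5 [IF red(a) THEN penguin(a)]; R8 [IF red(a) THEN green(obj3)]. ⇒ new: penguin(a), green(obj3).
Derived: closed(a) (round 1), flagged(a) (round 1), swims(a) (round 2). signed(obj3) never appears in any round.

signed(obj3)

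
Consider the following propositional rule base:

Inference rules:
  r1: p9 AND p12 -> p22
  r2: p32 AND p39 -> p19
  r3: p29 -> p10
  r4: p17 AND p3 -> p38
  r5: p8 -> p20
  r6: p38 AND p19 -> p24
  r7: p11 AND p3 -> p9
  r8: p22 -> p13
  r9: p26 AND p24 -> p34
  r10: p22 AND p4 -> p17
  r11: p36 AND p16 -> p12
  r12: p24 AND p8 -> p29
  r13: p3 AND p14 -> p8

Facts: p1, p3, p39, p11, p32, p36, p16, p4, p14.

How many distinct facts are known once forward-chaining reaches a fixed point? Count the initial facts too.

21

Round 1 — r2, r7, r11, r13, derive p19, p9, p12, p8.
Round 2 — r1, r5, derive p22, p20.
Round 3 — r8, r10, derive p13, p17.
Round 4 — r4, derive p38.
Round 5 — r6, derive p24.
Round 6 — r12, derive p29.
Round 7 — r3, derive p10.
Closure: {p1, p10, p11, p12, p13, p14, p16, p17, p19, p20, p22, p24, p29, p3, p32, p36, p38, p39, p4, p8, p9} — 21 facts.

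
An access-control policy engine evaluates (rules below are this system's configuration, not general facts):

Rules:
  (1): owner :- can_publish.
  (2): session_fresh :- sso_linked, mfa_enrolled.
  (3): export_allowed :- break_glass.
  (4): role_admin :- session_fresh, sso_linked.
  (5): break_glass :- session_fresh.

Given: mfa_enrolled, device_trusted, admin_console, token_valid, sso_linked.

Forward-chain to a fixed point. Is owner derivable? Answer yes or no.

Round 1: (2) [session_fresh :- sso_linked, mfa_enrolled.]. New: session_fresh.
Round 2: (4) [role_admin :- session_fresh, sso_linked.]; (5) [break_glass :- session_fresh.]. New: role_admin, break_glass.
Round 3: (3) [export_allowed :- break_glass.]. New: export_allowed.
Fixed point reached. owner is concluded only by (1); (1) needs can_publish (never derived).

no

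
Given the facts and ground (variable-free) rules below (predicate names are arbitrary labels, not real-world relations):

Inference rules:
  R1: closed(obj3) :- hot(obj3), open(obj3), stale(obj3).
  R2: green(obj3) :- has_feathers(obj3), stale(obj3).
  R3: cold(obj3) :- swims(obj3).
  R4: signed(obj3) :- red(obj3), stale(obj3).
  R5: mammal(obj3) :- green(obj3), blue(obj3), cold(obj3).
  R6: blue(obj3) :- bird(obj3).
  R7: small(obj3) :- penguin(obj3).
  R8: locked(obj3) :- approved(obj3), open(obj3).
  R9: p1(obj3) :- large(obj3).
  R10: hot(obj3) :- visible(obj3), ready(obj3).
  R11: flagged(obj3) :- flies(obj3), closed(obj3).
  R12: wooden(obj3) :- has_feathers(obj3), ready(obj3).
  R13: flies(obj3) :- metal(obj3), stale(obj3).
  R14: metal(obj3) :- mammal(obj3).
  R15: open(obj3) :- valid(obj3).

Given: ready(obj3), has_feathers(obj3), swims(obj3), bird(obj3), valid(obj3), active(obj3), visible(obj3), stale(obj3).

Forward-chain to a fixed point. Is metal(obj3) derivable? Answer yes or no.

Round 1 fires R2, R3, R6, R10, R12, R15, giving green(obj3), cold(obj3), blue(obj3), hot(obj3), wooden(obj3), open(obj3).
Round 2 fires R1, R5, giving closed(obj3), mammal(obj3).
Round 3 fires R14, giving metal(obj3).
Round 4 fires R13, giving flies(obj3).
Round 5 fires R11, giving flagged(obj3).
metal(obj3) appears in round 3, so it is derivable.

yes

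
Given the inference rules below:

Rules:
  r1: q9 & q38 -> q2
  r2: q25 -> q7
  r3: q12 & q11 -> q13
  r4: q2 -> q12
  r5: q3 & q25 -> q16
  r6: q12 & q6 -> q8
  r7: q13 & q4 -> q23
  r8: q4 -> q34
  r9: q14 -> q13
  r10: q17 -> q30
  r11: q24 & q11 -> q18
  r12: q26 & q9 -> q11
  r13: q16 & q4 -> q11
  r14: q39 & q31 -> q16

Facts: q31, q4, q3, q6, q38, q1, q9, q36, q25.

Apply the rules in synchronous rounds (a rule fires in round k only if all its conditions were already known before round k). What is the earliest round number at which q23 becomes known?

Round 1: r1 [q9 & q38 -> q2]; r2 [q25 -> q7]; r5 [q3 & q25 -> q16]; r8 [q4 -> q34]. New: q2, q7, q16, q34.
Round 2: r4 [q2 -> q12]; r13 [q16 & q4 -> q11]. New: q12, q11.
Round 3: r3 [q12 & q11 -> q13]; r6 [q12 & q6 -> q8]. New: q13, q8.
Round 4: r7 [q13 & q4 -> q23]. New: q23.
q23 first appears in round 4.

4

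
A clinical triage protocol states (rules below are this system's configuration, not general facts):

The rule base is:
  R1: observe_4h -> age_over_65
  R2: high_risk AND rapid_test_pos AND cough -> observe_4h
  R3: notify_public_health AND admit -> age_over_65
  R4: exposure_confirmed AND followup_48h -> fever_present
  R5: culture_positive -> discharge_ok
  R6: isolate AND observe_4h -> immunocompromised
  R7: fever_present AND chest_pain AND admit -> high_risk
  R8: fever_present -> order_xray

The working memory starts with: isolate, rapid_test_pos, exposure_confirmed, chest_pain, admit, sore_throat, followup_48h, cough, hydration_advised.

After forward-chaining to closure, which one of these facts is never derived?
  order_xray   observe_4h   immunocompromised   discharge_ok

Round 1: R4 [exposure_confirmed AND followup_48h -> fever_present]. Adds fever_present.
Round 2: R7 [fever_present AND chest_pain AND admit -> high_risk]; R8 [fever_present -> order_xray]. Adds high_risk, order_xray.
Round 3: R2 [high_risk AND rapid_test_pos AND cough -> observe_4h]. Adds observe_4h.
Round 4: R1 [observe_4h -> age_over_65]; R6 [isolate AND observe_4h -> immunocompromised]. Adds age_over_65, immunocompromised.
Derived: order_xray (round 2), observe_4h (round 3), immunocompromised (round 4). discharge_ok never appears in any round.

discharge_ok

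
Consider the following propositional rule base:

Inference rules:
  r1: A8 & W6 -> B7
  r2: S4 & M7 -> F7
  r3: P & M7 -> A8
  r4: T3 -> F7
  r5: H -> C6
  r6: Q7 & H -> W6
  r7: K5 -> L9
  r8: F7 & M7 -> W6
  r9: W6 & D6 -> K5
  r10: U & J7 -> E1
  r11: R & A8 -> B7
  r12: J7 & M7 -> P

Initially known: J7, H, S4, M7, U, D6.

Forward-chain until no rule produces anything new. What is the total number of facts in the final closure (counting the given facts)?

Round 1: r2 [S4 & M7 -> F7]; r5 [H -> C6]; r10 [U & J7 -> E1]; r12 [J7 & M7 -> P]. Adds F7, C6, E1, P.
Round 2: r3 [P & M7 -> A8]; r8 [F7 & M7 -> W6]. Adds A8, W6.
Round 3: r1 [A8 & W6 -> B7]; r9 [W6 & D6 -> K5]. Adds B7, K5.
Round 4: r7 [K5 -> L9]. Adds L9.
Closure: {A8, B7, C6, D6, E1, F7, H, J7, K5, L9, M7, P, S4, U, W6} — 15 facts.

15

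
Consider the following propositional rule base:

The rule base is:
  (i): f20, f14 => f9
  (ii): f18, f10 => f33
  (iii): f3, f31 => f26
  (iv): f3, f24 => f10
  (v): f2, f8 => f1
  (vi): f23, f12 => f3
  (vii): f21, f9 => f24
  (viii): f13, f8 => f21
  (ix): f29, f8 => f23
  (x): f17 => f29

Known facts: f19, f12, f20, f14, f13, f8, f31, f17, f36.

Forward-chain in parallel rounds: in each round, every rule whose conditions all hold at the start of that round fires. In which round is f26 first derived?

Round 1: (i) [f20, f14 => f9]; (viii) [f13, f8 => f21]; (x) [f17 => f29]. Adds f9, f21, f29.
Round 2: (vii) [f21, f9 => f24]; (ix) [f29, f8 => f23]. Adds f24, f23.
Round 3: (vi) [f23, f12 => f3]. Adds f3.
Round 4: (iii) [f3, f31 => f26]; (iv) [f3, f24 => f10]. Adds f26, f10.
f26 first appears in round 4.

4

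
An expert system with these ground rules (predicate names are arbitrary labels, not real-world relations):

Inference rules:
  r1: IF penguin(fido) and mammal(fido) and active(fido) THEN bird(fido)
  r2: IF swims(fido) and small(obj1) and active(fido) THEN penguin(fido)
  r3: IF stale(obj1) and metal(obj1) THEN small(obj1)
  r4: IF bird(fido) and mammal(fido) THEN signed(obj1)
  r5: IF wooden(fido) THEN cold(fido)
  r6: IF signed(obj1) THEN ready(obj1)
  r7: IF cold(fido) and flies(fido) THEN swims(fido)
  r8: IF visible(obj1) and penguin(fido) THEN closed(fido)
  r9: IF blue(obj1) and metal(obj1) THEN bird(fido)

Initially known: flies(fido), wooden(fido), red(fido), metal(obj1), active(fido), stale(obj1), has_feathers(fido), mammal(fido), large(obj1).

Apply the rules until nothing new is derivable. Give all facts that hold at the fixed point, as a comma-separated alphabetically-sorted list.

Round 1: r3 [IF stale(obj1) and metal(obj1) THEN small(obj1)]; r5 [IF wooden(fido) THEN cold(fido)]. Adds small(obj1), cold(fido).
Round 2: r7 [IF cold(fido) and flies(fido) THEN swims(fido)]. Adds swims(fido).
Round 3: r2 [IF swims(fido) and small(obj1) and active(fido) THEN penguin(fido)]. Adds penguin(fido).
Round 4: r1 [IF penguin(fido) and mammal(fido) and active(fido) THEN bird(fido)]. Adds bird(fido).
Round 5: r4 [IF bird(fido) and mammal(fido) THEN signed(obj1)]. Adds signed(obj1).
Round 6: r6 [IF signed(obj1) THEN ready(obj1)]. Adds ready(obj1).

active(fido), bird(fido), cold(fido), flies(fido), has_feathers(fido), large(obj1), mammal(fido), metal(obj1), penguin(fido), ready(obj1), red(fido), signed(obj1), small(obj1), stale(obj1), swims(fido), wooden(fido)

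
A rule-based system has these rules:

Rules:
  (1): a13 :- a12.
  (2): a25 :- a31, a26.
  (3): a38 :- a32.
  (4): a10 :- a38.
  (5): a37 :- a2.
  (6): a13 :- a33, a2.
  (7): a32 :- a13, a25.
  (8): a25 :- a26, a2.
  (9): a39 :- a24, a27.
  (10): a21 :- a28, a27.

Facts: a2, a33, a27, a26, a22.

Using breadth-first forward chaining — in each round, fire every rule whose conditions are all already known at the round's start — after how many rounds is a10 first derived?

Round 1: (5) [a37 :- a2.]; (6) [a13 :- a33, a2.]; (8) [a25 :- a26, a2.]. Adds a37, a13, a25.
Round 2: (7) [a32 :- a13, a25.]. Adds a32.
Round 3: (3) [a38 :- a32.]. Adds a38.
Round 4: (4) [a10 :- a38.]. Adds a10.
a10 first appears in round 4.

4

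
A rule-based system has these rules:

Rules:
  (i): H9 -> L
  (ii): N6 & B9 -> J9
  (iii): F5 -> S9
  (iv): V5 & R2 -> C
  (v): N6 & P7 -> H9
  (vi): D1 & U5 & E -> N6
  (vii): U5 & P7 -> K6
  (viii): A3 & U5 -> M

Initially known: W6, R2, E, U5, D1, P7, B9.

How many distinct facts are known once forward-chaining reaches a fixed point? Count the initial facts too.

Round 1 fires (vi), (vii), giving N6, K6.
Round 2 fires (ii), (v), giving J9, H9.
Round 3 fires (i), giving L.
Closure: {B9, D1, E, H9, J9, K6, L, N6, P7, R2, U5, W6} — 12 facts.

12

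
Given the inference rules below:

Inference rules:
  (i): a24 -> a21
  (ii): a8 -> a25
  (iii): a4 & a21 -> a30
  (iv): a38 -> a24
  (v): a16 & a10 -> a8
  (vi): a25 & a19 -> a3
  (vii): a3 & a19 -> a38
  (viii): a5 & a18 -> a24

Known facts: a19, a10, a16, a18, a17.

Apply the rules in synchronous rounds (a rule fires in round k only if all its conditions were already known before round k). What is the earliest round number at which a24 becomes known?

Round 1: (v) [a16 & a10 -> a8]. New: a8.
Round 2: (ii) [a8 -> a25]. New: a25.
Round 3: (vi) [a25 & a19 -> a3]. New: a3.
Round 4: (vii) [a3 & a19 -> a38]. New: a38.
Round 5: (iv) [a38 -> a24]. New: a24.
a24 first appears in round 5.

5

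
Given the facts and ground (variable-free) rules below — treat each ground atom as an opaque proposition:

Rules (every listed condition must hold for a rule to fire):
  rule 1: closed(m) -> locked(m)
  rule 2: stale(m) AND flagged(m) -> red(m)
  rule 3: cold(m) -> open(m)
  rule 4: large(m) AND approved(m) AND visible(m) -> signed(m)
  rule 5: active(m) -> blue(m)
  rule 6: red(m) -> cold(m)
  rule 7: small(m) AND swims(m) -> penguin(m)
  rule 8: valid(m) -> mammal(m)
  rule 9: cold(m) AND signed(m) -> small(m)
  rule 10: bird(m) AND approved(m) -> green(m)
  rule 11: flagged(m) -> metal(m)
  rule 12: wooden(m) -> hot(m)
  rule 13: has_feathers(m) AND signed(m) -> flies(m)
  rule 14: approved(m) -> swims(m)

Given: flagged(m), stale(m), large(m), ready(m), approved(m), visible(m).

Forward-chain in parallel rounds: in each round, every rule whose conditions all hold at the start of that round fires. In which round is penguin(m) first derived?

4

[1] rule 2 [stale(m) AND flagged(m) -> red(m)]; rule 4 [large(m) AND approved(m) AND visible(m) -> signed(m)]; rule 11 [flagged(m) -> metal(m)]; rule 14 [approved(m) -> swims(m)]. ⇒ new: red(m), signed(m), metal(m), swims(m).
[2] rule 6 [red(m) -> cold(m)]. ⇒ new: cold(m).
[3] rule 3 [cold(m) -> open(m)]; rule 9 [cold(m) AND signed(m) -> small(m)]. ⇒ new: open(m), small(m).
[4] rule 7 [small(m) AND swims(m) -> penguin(m)]. ⇒ new: penguin(m).
penguin(m) first appears in round 4.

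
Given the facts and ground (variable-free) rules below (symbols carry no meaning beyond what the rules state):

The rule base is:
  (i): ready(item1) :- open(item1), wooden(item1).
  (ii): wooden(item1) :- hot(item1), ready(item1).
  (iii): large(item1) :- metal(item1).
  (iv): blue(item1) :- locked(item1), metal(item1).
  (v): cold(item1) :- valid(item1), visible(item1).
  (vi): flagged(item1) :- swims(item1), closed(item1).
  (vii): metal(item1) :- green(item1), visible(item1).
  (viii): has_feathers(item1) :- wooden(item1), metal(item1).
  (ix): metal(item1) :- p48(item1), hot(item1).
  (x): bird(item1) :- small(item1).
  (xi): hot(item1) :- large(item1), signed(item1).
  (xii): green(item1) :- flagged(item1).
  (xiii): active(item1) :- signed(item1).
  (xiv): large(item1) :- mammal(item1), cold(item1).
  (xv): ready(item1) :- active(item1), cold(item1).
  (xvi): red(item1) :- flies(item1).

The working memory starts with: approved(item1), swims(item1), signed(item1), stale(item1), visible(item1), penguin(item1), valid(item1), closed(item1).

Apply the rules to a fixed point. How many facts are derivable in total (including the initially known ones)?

[1] (v) [cold(item1) :- valid(item1), visible(item1).]; (vi) [flagged(item1) :- swims(item1), closed(item1).]; (xiii) [active(item1) :- signed(item1).]. ⇒ new: cold(item1), flagged(item1), active(item1).
[2] (xii) [green(item1) :- flagged(item1).]; (xv) [ready(item1) :- active(item1), cold(item1).]. ⇒ new: green(item1), ready(item1).
[3] (vii) [metal(item1) :- green(item1), visible(item1).]. ⇒ new: metal(item1).
[4] (iii) [large(item1) :- metal(item1).]. ⇒ new: large(item1).
[5] (xi) [hot(item1) :- large(item1), signed(item1).]. ⇒ new: hot(item1).
[6] (ii) [wooden(item1) :- hot(item1), ready(item1).]. ⇒ new: wooden(item1).
[7] (viii) [has_feathers(item1) :- wooden(item1), metal(item1).]. ⇒ new: has_feathers(item1).
Closure: {active(item1), approved(item1), closed(item1), cold(item1), flagged(item1), green(item1), has_feathers(item1), hot(item1), large(item1), metal(item1), penguin(item1), ready(item1), signed(item1), stale(item1), swims(item1), valid(item1), visible(item1), wooden(item1)} — 18 facts.

18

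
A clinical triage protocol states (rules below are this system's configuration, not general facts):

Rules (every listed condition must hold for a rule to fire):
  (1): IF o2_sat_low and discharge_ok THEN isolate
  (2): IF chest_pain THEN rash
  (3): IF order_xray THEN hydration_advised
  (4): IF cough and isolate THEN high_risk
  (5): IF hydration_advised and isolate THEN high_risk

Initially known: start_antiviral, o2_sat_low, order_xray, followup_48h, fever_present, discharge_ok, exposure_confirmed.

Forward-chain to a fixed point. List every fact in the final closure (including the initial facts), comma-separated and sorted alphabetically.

discharge_ok, exposure_confirmed, fever_present, followup_48h, high_risk, hydration_advised, isolate, o2_sat_low, order_xray, start_antiviral

Round 1: (1) [IF o2_sat_low and discharge_ok THEN isolate]; (3) [IF order_xray THEN hydration_advised]. New: isolate, hydration_advised.
Round 2: (5) [IF hydration_advised and isolate THEN high_risk]. New: high_risk.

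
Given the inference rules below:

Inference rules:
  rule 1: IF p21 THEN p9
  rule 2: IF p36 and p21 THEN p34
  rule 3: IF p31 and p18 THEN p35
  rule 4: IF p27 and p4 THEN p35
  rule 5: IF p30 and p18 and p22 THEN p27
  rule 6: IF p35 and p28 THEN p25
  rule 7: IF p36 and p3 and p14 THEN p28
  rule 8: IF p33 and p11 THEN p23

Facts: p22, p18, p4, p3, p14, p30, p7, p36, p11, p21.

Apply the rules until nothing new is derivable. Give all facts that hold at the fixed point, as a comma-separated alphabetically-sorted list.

[1] rule 1 [IF p21 THEN p9]; rule 2 [IF p36 and p21 THEN p34]; rule 5 [IF p30 and p18 and p22 THEN p27]; rule 7 [IF p36 and p3 and p14 THEN p28]. ⇒ new: p9, p34, p27, p28.
[2] rule 4 [IF p27 and p4 THEN p35]. ⇒ new: p35.
[3] rule 6 [IF p35 and p28 THEN p25]. ⇒ new: p25.

p11, p14, p18, p21, p22, p25, p27, p28, p3, p30, p34, p35, p36, p4, p7, p9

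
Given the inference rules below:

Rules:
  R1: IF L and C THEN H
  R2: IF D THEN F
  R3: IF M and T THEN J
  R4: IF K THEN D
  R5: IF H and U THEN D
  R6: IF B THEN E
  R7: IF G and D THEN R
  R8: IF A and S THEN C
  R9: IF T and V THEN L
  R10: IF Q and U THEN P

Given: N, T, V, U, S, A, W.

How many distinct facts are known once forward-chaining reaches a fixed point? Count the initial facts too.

12

Round 1: R8 [IF A and S THEN C]; R9 [IF T and V THEN L]. Adds C, L.
Round 2: R1 [IF L and C THEN H]. Adds H.
Round 3: R5 [IF H and U THEN D]. Adds D.
Round 4: R2 [IF D THEN F]. Adds F.
Closure: {A, C, D, F, H, L, N, S, T, U, V, W} — 12 facts.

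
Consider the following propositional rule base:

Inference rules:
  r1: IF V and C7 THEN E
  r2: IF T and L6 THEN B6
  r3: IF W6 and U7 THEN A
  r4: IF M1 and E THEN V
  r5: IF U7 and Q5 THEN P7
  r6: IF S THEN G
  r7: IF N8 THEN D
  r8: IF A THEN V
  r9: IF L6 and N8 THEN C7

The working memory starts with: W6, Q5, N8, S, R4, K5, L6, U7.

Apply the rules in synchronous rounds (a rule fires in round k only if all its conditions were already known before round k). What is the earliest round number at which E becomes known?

Round 1 — r3, r5, r6, r7, r9, derive A, P7, G, D, C7.
Round 2 — r8, derive V.
Round 3 — r1, derive E.
E first appears in round 3.

3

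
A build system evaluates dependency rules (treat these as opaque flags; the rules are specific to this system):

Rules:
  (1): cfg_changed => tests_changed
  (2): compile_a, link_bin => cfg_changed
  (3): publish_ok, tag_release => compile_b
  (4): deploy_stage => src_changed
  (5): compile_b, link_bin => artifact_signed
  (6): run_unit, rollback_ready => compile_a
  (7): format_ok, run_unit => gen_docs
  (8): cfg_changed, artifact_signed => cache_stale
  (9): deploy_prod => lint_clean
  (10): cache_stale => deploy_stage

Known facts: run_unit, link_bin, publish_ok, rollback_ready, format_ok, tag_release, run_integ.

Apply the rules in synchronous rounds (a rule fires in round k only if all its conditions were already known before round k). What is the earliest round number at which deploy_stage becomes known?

Round 1 fires (3), (6), (7), giving compile_b, compile_a, gen_docs.
Round 2 fires (2), (5), giving cfg_changed, artifact_signed.
Round 3 fires (1), (8), giving tests_changed, cache_stale.
Round 4 fires (10), giving deploy_stage.
deploy_stage first appears in round 4.

4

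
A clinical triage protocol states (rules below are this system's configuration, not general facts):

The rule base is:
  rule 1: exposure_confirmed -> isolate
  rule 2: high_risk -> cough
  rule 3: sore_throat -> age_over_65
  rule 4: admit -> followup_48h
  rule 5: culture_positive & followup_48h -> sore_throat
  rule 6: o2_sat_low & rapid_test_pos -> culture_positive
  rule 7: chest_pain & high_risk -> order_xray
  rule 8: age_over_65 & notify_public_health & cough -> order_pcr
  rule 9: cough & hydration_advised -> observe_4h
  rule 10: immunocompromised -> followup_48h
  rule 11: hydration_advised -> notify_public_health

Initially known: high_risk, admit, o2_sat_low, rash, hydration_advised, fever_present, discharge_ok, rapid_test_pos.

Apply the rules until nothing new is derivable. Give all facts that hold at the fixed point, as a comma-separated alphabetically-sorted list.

Round 1: rule 2 [high_risk -> cough]; rule 4 [admit -> followup_48h]; rule 6 [o2_sat_low & rapid_test_pos -> culture_positive]; rule 11 [hydration_advised -> notify_public_health]. New: cough, followup_48h, culture_positive, notify_public_health.
Round 2: rule 5 [culture_positive & followup_48h -> sore_throat]; rule 9 [cough & hydration_advised -> observe_4h]. New: sore_throat, observe_4h.
Round 3: rule 3 [sore_throat -> age_over_65]. New: age_over_65.
Round 4: rule 8 [age_over_65 & notify_public_health & cough -> order_pcr]. New: order_pcr.

admit, age_over_65, cough, culture_positive, discharge_ok, fever_present, followup_48h, high_risk, hydration_advised, notify_public_health, o2_sat_low, observe_4h, order_pcr, rapid_test_pos, rash, sore_throat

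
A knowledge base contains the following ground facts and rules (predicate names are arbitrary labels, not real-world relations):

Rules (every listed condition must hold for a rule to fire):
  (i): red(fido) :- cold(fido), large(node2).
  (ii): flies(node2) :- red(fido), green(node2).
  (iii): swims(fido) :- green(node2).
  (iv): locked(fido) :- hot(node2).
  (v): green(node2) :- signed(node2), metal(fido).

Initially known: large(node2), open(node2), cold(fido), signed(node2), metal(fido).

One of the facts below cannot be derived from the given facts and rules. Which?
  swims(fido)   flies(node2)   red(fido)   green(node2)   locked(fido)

Round 1: (i) [red(fido) :- cold(fido), large(node2).]; (v) [green(node2) :- signed(node2), metal(fido).]. New: red(fido), green(node2).
Round 2: (ii) [flies(node2) :- red(fido), green(node2).]; (iii) [swims(fido) :- green(node2).]. New: flies(node2), swims(fido).
Derived: red(fido) (round 1), flies(node2) (round 2), green(node2) (round 1), swims(fido) (round 2). locked(fido) never appears in any round.

locked(fido)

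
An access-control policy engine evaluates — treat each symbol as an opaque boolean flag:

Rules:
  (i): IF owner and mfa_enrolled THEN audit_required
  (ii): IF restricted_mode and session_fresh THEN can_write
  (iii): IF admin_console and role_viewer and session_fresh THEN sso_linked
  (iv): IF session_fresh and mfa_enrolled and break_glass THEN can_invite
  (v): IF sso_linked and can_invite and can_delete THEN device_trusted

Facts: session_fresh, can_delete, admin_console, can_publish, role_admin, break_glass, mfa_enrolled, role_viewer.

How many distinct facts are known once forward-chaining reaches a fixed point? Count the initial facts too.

Round 1 — (iii), (iv), derive sso_linked, can_invite.
Round 2 — (v), derive device_trusted.
Closure: {admin_console, break_glass, can_delete, can_invite, can_publish, device_trusted, mfa_enrolled, role_admin, role_viewer, session_fresh, sso_linked} — 11 facts.

11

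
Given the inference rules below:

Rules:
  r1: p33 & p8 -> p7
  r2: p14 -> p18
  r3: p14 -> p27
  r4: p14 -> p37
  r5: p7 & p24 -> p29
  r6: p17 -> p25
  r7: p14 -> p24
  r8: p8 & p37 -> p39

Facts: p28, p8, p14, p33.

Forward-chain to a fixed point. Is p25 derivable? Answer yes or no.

no

Round 1: r1 [p33 & p8 -> p7]; r2 [p14 -> p18]; r3 [p14 -> p27]; r4 [p14 -> p37]; r7 [p14 -> p24]. New: p7, p18, p27, p37, p24.
Round 2: r5 [p7 & p24 -> p29]; r8 [p8 & p37 -> p39]. New: p29, p39.
Fixed point reached. p25 is concluded only by r6; r6 needs p17 (never derived).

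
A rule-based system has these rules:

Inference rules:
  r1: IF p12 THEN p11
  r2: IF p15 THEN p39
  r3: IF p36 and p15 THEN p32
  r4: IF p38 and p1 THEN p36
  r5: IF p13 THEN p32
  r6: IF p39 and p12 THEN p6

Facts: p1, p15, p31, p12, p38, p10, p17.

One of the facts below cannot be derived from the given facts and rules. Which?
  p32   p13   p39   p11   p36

Round 1: r1 [IF p12 THEN p11]; r2 [IF p15 THEN p39]; r4 [IF p38 and p1 THEN p36]. New: p11, p39, p36.
Round 2: r3 [IF p36 and p15 THEN p32]; r6 [IF p39 and p12 THEN p6]. New: p32, p6.
Derived: p36 (round 1), p39 (round 1), p32 (round 2), p11 (round 1). p13 never appears in any round.

p13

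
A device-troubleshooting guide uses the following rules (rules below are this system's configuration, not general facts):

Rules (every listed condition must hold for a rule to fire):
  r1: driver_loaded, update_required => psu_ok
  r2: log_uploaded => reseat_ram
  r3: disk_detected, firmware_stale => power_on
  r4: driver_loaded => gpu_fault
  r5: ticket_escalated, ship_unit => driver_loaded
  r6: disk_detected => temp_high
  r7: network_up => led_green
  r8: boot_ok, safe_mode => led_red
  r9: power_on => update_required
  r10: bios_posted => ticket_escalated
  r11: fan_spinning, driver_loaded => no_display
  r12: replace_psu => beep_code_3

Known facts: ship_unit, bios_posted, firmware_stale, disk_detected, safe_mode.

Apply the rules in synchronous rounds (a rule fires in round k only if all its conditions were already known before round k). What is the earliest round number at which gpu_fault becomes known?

Round 1 — r3, r6, r10, derive power_on, temp_high, ticket_escalated.
Round 2 — r5, r9, derive driver_loaded, update_required.
Round 3 — r1, r4, derive psu_ok, gpu_fault.
gpu_fault first appears in round 3.

3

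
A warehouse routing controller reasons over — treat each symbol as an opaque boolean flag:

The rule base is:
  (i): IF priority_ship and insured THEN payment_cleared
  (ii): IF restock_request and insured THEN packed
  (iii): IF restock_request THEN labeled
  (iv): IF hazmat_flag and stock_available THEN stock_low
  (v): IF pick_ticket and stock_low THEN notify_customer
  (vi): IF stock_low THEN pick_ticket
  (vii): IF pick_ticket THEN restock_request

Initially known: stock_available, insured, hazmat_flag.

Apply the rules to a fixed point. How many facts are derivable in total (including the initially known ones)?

9

Round 1: (iv) [IF hazmat_flag and stock_available THEN stock_low]. Adds stock_low.
Round 2: (vi) [IF stock_low THEN pick_ticket]. Adds pick_ticket.
Round 3: (v) [IF pick_ticket and stock_low THEN notify_customer]; (vii) [IF pick_ticket THEN restock_request]. Adds notify_customer, restock_request.
Round 4: (ii) [IF restock_request and insured THEN packed]; (iii) [IF restock_request THEN labeled]. Adds packed, labeled.
Closure: {hazmat_flag, insured, labeled, notify_customer, packed, pick_ticket, restock_request, stock_available, stock_low} — 9 facts.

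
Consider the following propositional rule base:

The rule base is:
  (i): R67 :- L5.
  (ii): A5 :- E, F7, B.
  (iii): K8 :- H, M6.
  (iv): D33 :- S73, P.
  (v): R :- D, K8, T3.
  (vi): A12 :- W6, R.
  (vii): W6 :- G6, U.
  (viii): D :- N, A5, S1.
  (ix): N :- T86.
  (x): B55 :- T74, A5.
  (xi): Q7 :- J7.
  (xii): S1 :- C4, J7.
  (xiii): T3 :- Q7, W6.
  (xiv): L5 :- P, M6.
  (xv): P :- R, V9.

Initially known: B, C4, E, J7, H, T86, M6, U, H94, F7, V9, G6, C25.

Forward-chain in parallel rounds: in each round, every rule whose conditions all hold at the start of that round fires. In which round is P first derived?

[1] (ii) [A5 :- E, F7, B.]; (iii) [K8 :- H, M6.]; (vii) [W6 :- G6, U.]; (ix) [N :- T86.]; (xi) [Q7 :- J7.]; (xii) [S1 :- C4, J7.]. ⇒ new: A5, K8, W6, N, Q7, S1.
[2] (viii) [D :- N, A5, S1.]; (xiii) [T3 :- Q7, W6.]. ⇒ new: D, T3.
[3] (v) [R :- D, K8, T3.]. ⇒ new: R.
[4] (vi) [A12 :- W6, R.]; (xv) [P :- R, V9.]. ⇒ new: A12, P.
P first appears in round 4.

4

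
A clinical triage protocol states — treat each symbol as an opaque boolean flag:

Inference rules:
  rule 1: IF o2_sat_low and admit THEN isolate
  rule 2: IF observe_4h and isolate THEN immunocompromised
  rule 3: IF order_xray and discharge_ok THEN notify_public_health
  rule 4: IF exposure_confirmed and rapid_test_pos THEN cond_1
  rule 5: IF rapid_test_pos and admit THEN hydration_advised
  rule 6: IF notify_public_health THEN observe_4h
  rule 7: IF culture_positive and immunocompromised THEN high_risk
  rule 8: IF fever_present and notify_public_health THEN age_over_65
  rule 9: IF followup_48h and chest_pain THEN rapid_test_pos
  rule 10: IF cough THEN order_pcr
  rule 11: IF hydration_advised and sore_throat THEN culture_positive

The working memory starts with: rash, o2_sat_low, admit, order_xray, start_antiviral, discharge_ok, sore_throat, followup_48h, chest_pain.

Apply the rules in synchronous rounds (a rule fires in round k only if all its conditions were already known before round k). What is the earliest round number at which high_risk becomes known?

Round 1 fires rule 1, rule 3, rule 9, giving isolate, notify_public_health, rapid_test_pos.
Round 2 fires rule 5, rule 6, giving hydration_advised, observe_4h.
Round 3 fires rule 2, rule 11, giving immunocompromised, culture_positive.
Round 4 fires rule 7, giving high_risk.
high_risk first appears in round 4.

4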